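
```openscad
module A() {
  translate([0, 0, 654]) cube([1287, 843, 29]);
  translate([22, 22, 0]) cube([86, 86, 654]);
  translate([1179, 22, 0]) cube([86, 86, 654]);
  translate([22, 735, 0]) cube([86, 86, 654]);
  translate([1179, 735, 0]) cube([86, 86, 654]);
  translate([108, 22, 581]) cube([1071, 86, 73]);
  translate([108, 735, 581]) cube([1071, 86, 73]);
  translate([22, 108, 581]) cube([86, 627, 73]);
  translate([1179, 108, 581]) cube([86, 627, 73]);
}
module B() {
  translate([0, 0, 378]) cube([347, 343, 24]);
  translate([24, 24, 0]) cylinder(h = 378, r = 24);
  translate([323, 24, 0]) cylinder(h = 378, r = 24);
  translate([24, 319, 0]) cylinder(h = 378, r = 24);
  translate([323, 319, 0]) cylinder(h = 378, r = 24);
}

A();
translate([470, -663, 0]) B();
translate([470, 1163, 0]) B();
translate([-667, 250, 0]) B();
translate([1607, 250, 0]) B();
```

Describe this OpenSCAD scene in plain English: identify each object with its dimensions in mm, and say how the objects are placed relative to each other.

A is a table with a 1287×843 mm rectangular top, 29 mm thick, top surface at z = 683 mm, supported by four 86×86 mm square legs, each inset 22 mm from the nearest pair of top edges, running from the floor. Four apron rails, 86 mm thick and 73 mm tall, run between adjacent legs with their top edges flush with the underside of the top and their outer faces flush with the legs' outer faces.

B is a four-legged stool. The seat is 347×343 mm, 24 mm thick, top at z = 402 mm. It stands on four round legs, each 48 mm in diameter, from z = 0 to the seat underside, each leg's axis is inset half a diameter from the nearest pair of seat edges (so the leg's bounding box is flush with the corner).

Four stools sit around the table at the −y, +y, −x, +x sides.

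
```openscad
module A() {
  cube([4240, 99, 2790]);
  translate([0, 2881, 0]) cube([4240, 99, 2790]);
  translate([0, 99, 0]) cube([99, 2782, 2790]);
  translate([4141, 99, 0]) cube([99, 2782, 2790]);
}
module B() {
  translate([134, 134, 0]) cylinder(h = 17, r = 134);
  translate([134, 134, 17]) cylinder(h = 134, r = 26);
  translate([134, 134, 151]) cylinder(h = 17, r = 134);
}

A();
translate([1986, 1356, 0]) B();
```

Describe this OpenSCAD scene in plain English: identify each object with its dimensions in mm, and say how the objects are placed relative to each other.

A is the wall frame of a small rectangular building: four walls, each 2790 mm tall and 99 mm thick, enclosing a footprint 4240 mm (x) by 2980 mm (y) outside-to-outside, with no floor or roof. The front and back walls (the −y and +y sides) span the full width; the two side walls fit between them.

B is a spool: two coaxial disc flanges of radius 134 mm and thickness 17 mm, joined by a core cylinder of radius 26 mm and height 134 mm. The lower flange rests on z = 0 and the three cylinders share a vertical axis.

The spool sits inside the house frame, centred.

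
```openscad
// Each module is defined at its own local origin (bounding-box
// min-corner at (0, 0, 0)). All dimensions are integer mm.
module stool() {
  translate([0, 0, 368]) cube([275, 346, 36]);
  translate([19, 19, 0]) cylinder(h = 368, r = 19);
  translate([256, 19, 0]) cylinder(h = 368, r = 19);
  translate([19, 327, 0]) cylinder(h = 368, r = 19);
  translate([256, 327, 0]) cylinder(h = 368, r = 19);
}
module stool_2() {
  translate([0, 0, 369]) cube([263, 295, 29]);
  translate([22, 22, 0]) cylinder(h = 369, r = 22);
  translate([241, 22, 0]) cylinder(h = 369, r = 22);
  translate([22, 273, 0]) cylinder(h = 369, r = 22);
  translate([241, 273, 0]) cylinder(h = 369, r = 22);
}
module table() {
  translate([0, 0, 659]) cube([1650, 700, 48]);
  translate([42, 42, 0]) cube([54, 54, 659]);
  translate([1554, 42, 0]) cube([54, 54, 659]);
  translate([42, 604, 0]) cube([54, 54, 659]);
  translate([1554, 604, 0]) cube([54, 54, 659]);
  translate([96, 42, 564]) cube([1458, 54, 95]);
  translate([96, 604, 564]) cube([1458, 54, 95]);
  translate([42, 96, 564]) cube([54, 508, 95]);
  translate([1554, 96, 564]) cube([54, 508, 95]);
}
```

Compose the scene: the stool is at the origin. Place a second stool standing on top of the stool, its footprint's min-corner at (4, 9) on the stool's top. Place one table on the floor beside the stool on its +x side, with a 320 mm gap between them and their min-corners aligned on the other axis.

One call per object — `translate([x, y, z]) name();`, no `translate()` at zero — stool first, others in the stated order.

stool();
translate([4, 9, 404]) stool_2();
translate([595, 0, 0]) table();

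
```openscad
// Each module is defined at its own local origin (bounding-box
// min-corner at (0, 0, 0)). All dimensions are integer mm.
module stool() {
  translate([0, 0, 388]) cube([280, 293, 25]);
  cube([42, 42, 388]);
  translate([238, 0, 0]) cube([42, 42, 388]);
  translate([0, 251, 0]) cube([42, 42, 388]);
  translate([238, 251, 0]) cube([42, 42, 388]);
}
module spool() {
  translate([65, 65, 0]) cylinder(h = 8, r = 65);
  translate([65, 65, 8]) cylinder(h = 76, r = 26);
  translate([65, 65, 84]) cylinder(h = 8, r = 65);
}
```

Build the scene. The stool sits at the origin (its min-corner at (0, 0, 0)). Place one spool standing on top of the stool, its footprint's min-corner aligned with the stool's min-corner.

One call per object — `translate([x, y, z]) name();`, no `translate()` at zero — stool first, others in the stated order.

stool();
translate([0, 0, 413]) spool();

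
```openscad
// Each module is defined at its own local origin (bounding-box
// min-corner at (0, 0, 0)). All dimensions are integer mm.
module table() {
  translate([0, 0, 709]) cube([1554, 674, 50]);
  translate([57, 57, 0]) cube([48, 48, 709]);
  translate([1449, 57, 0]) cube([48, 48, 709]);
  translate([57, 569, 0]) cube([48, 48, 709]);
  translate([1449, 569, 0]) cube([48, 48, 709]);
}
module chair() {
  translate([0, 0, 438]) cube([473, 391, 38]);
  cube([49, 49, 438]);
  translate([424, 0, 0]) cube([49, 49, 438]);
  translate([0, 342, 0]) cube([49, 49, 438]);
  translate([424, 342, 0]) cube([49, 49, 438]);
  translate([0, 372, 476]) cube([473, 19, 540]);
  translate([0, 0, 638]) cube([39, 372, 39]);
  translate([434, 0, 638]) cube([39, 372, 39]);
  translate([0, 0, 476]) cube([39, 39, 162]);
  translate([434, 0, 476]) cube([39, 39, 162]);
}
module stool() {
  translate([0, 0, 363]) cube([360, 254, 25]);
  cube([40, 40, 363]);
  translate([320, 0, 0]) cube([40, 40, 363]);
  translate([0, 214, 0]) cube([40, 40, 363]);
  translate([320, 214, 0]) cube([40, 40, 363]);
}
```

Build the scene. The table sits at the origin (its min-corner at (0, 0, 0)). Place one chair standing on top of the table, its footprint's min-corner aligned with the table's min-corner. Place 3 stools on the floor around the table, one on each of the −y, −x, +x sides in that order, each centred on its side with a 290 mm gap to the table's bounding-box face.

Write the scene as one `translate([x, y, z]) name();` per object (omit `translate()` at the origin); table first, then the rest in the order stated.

table();
translate([0, 0, 759]) chair();
translate([597, -544, 0]) stool();
translate([-650, 210, 0]) stool();
translate([1844, 210, 0]) stool();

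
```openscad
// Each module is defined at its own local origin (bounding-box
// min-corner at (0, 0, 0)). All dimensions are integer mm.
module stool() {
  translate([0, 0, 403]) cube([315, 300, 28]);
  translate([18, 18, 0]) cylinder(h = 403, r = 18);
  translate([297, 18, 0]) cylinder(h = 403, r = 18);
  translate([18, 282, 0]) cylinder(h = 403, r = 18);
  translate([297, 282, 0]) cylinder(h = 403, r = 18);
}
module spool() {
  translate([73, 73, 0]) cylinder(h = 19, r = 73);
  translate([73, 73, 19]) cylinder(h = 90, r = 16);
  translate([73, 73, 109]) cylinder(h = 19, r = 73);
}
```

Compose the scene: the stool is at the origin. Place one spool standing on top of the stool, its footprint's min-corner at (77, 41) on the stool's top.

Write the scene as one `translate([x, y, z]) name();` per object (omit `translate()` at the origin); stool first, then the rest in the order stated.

stool();
translate([77, 41, 431]) spool();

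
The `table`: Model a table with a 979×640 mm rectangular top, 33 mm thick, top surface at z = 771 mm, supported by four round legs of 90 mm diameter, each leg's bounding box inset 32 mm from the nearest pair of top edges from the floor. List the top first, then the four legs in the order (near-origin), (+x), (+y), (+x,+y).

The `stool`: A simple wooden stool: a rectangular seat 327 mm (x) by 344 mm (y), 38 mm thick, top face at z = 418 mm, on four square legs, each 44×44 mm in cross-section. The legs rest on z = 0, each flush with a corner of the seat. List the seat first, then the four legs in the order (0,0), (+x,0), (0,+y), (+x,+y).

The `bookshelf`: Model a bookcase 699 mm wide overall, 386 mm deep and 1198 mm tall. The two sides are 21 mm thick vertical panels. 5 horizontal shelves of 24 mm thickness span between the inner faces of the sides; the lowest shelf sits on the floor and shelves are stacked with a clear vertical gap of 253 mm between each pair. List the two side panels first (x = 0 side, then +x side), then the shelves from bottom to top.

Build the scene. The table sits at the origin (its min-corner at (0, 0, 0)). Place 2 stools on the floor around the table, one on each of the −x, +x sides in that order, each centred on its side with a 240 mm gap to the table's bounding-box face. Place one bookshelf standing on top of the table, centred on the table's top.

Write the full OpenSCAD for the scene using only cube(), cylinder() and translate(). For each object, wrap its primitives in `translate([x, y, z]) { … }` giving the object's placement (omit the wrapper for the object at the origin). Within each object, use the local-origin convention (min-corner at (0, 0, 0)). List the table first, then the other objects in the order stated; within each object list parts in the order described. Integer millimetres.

translate([0, 0, 738]) cube([979, 640, 33]);
translate([77, 77, 0]) cylinder(h = 738, r = 45);
translate([902, 77, 0]) cylinder(h = 738, r = 45);
translate([77, 563, 0]) cylinder(h = 738, r = 45);
translate([902, 563, 0]) cylinder(h = 738, r = 45);
translate([-567, 148, 0]) {
  translate([0, 0, 380]) cube([327, 344, 38]);
  cube([44, 44, 380]);
  translate([283, 0, 0]) cube([44, 44, 380]);
  translate([0, 300, 0]) cube([44, 44, 380]);
  translate([283, 300, 0]) cube([44, 44, 380]);
}
translate([1219, 148, 0]) {
  translate([0, 0, 380]) cube([327, 344, 38]);
  cube([44, 44, 380]);
  translate([283, 0, 0]) cube([44, 44, 380]);
  translate([0, 300, 0]) cube([44, 44, 380]);
  translate([283, 300, 0]) cube([44, 44, 380]);
}
translate([140, 127, 771]) {
  cube([21, 386, 1198]);
  translate([678, 0, 0]) cube([21, 386, 1198]);
  translate([21, 0, 0]) cube([657, 386, 24]);
  translate([21, 0, 277]) cube([657, 386, 24]);
  translate([21, 0, 554]) cube([657, 386, 24]);
  translate([21, 0, 831]) cube([657, 386, 24]);
  translate([21, 0, 1108]) cube([657, 386, 24]);
}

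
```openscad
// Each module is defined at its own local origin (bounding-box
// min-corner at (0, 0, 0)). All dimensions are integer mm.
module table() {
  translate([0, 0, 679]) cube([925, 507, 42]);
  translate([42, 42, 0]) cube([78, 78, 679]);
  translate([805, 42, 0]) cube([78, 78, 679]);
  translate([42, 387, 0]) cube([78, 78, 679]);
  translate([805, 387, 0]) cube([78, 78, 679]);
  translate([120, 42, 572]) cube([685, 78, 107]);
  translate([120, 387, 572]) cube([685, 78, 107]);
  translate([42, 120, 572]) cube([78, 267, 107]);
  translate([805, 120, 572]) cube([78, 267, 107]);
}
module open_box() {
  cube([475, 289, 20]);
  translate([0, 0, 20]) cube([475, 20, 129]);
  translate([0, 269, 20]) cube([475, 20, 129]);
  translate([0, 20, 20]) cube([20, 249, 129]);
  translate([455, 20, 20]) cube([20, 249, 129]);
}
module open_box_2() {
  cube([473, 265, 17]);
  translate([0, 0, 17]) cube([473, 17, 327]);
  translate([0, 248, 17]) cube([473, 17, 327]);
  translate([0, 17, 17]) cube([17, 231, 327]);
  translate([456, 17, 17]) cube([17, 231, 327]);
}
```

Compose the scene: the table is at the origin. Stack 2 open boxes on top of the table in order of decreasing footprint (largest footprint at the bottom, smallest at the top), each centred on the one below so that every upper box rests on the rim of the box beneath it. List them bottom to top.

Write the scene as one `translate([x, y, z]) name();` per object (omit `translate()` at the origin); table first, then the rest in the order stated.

table();
translate([225, 109, 721]) open_box();
translate([226, 121, 870]) open_box_2();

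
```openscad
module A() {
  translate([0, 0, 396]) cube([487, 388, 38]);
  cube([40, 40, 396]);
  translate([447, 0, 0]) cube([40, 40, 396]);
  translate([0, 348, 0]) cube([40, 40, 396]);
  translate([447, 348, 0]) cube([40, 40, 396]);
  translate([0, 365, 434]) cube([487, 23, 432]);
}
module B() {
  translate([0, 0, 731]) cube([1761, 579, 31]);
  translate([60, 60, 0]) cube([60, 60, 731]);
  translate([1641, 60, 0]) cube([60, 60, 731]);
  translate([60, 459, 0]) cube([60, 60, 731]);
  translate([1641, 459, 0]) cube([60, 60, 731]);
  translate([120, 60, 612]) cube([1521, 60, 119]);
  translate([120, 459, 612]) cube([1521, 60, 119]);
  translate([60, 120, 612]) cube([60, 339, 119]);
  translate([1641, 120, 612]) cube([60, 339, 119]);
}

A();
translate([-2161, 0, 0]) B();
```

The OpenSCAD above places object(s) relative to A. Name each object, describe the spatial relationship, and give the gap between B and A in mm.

A is a chair. B is a table. The table is on the floor beside the chair on its −x side. The gap between the table and the chair is 400 mm.

The table's nearest face is 400 mm from the chair's −x face.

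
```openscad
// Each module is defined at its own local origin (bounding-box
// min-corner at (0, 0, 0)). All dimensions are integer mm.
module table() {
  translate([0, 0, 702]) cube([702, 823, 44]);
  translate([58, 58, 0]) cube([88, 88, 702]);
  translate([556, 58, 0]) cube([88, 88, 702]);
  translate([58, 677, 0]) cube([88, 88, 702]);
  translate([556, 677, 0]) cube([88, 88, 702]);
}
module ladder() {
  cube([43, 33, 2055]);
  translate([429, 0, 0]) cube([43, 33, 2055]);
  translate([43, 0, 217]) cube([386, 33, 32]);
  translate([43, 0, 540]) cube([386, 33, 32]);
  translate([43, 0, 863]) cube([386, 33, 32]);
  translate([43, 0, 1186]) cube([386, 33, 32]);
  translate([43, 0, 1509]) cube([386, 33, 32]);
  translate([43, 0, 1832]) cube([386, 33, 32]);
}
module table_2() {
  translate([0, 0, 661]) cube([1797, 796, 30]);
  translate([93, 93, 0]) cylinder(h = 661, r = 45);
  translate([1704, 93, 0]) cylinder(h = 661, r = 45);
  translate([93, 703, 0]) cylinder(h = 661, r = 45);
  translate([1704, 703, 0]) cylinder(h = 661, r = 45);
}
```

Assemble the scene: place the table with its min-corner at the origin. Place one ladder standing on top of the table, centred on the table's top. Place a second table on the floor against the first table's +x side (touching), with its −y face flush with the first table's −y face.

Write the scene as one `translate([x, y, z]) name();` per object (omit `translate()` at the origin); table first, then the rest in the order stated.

table();
translate([115, 395, 746]) ladder();
translate([702, 0, 0]) table_2();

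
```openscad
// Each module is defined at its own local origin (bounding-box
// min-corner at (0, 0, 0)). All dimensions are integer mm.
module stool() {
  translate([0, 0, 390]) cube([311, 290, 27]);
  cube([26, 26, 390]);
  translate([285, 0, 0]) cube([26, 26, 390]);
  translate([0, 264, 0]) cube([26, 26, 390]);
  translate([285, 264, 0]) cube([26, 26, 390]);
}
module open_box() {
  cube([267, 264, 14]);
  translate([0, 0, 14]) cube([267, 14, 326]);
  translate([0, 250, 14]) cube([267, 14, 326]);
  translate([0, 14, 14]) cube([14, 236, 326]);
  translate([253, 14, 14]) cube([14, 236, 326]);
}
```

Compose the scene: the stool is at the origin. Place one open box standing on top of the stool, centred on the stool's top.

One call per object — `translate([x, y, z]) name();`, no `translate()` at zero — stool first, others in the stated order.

stool();
translate([22, 13, 417]) open_box();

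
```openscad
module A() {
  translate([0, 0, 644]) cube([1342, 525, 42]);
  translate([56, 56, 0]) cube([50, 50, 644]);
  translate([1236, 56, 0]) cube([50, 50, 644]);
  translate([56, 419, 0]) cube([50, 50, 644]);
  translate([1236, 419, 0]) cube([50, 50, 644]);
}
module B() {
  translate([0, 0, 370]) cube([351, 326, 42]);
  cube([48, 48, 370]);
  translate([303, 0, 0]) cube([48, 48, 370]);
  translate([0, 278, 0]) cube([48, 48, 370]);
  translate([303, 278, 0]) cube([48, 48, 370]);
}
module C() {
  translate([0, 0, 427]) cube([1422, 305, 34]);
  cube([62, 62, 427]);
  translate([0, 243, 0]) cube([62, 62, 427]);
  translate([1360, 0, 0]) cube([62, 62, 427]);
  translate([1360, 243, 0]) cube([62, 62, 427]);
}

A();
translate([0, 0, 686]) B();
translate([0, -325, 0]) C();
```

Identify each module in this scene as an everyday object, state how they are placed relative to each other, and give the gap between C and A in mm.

The bench's nearest face is 20 mm from the table's −y face.

A is a table. B is a stool. C is a bench. The stool is on top of the table. The bench is on the floor beside the table on its −y side. The gap between the bench and the table is 20 mm.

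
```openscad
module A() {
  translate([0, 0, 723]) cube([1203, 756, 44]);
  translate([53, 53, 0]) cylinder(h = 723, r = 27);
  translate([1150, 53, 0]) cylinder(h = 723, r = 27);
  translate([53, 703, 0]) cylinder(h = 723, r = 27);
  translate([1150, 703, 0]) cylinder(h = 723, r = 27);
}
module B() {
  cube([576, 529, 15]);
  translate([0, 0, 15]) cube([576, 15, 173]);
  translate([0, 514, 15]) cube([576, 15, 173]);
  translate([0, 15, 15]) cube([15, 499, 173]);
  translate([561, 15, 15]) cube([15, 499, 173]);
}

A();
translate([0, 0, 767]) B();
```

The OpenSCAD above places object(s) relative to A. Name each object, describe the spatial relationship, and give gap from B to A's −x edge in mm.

The open box's min-x is at 0; the table's min-x is 0; gap = 0 mm.

A is a table. B is an open box. The open box is on top of the table. The gap from the open box to the table's −x edge is 0 mm.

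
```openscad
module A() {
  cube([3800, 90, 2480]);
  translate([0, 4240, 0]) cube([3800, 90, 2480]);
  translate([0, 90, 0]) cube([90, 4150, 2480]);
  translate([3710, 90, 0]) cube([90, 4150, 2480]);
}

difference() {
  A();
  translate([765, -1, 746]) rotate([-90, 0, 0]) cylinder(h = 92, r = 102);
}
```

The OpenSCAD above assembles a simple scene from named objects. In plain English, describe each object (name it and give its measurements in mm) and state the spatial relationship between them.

A is a box-shaped house frame (walls only): outside footprint 3800×4330 mm, wall height 2480 mm, wall thickness 90 mm. The two y-facing walls run the full x-width; the two x-facing walls fit between the inner faces of the y-facing walls.

The house frame has a circular hole of radius 102 mm through its front wall, centred at (x = 765, z = 746).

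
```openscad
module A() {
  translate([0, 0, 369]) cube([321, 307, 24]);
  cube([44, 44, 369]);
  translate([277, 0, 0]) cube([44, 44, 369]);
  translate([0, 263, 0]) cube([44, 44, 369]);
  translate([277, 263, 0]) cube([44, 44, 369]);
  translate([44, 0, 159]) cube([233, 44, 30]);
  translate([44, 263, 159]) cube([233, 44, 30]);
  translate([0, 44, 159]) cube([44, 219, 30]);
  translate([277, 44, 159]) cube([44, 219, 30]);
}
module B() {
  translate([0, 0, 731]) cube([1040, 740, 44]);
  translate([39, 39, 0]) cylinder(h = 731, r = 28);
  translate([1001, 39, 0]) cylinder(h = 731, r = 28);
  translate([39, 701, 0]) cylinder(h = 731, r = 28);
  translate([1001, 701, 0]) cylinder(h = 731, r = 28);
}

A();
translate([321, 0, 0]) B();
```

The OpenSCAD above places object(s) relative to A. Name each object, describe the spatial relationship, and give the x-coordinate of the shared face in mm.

The stool's +x face and the table's −x face are both at x = 321 mm.

A is a stool. B is a table. The table is against the stool's +x side, with their −y faces flush. The x-coordinate of the shared face is 321 mm.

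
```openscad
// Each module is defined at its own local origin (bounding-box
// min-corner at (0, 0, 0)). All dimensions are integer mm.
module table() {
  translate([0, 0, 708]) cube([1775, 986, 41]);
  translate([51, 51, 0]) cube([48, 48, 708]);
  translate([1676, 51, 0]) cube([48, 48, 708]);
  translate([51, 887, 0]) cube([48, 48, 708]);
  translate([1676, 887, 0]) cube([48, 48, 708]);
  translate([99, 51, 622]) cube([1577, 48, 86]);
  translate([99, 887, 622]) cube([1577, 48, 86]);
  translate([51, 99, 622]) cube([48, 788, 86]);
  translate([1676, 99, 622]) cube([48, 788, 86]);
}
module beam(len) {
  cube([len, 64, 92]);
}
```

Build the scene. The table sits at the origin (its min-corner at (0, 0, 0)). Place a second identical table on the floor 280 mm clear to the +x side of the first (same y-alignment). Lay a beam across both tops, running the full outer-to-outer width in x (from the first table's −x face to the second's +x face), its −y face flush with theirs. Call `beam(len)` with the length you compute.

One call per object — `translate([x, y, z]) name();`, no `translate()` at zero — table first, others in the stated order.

table();
translate([2055, 0, 0]) table();
translate([0, 0, 749]) beam(3830);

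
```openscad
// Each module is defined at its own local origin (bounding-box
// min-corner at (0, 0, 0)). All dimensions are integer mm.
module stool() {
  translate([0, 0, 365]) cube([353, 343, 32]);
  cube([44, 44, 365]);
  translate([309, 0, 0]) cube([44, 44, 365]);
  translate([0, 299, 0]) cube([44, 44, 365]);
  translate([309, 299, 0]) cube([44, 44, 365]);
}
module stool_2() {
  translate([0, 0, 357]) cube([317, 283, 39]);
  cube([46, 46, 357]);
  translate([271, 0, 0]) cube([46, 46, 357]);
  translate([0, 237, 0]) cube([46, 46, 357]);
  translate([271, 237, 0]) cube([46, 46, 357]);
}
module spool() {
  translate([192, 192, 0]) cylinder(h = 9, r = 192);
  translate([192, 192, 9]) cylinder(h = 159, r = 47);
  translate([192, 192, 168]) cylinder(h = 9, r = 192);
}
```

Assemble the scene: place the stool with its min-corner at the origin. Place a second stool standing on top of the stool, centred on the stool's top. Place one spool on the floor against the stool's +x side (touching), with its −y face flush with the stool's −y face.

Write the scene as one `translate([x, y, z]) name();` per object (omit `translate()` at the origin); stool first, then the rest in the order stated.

stool();
translate([18, 30, 397]) stool_2();
translate([353, 0, 0]) spool();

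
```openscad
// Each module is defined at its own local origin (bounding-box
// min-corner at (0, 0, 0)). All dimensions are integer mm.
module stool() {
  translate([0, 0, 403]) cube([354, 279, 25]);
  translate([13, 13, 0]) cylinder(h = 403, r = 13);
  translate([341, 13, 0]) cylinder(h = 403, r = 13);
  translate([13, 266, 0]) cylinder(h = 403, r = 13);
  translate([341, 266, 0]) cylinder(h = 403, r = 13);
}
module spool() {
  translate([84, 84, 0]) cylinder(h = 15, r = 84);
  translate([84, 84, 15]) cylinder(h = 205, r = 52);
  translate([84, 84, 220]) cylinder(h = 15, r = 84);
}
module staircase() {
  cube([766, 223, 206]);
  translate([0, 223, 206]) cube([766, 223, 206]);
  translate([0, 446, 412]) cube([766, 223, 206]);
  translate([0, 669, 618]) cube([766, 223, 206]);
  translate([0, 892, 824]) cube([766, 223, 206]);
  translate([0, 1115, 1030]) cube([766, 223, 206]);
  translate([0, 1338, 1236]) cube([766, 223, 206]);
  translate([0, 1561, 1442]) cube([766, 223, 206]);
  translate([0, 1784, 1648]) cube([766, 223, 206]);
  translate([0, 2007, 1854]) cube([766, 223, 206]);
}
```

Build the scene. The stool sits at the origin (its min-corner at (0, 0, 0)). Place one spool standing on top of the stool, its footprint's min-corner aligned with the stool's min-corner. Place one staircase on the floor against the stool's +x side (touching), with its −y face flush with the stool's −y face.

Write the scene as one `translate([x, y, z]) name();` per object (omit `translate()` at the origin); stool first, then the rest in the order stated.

stool();
translate([0, 0, 428]) spool();
translate([354, 0, 0]) staircase();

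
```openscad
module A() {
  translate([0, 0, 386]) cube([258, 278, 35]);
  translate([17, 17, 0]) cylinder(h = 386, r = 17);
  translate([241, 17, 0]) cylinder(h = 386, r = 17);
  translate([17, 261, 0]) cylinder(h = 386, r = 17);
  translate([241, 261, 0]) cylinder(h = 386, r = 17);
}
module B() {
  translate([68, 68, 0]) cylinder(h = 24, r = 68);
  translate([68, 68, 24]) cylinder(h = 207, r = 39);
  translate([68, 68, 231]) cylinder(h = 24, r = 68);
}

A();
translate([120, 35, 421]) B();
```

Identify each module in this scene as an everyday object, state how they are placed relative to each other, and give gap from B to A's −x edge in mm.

A is a stool. B is a spool. The spool is on top of the stool. The gap from the spool to the stool's −x edge is 120 mm.

The spool's min-x is at 120; the stool's min-x is 0; gap = 120 mm.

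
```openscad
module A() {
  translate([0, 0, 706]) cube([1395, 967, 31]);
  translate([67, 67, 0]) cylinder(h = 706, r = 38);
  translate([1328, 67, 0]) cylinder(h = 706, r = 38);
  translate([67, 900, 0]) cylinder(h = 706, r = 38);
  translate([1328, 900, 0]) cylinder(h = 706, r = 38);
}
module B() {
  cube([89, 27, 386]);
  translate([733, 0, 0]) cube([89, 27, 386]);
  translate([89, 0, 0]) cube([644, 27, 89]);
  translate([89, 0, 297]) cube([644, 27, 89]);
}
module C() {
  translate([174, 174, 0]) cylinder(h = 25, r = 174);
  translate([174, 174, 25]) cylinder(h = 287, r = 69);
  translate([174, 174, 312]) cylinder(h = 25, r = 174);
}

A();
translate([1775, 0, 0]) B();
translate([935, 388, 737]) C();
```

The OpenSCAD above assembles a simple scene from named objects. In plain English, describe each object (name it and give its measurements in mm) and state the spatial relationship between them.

A is a table with a 1395×967 mm rectangular top, 31 mm thick, top surface at z = 737 mm, supported by four round legs of 76 mm diameter, each leg's bounding box inset 29 mm from the nearest pair of top edges, running from the floor.

B is a rectangular picture frame lying in the x–z plane (depth along y). The opening is 644 mm wide (x) by 208 mm tall (z), surrounded by a border 89 mm wide on all four sides. The frame is 27 mm deep and is made of two full-height vertical stiles with two horizontal rails fitted between them.

C is a spool: two coaxial disc flanges of radius 174 mm and thickness 25 mm, joined by a core cylinder of radius 69 mm and height 287 mm. The lower flange rests on z = 0 and the three cylinders share a vertical axis.

The picture frame is on the floor beside the table on its +x side. The spool is on top of the table.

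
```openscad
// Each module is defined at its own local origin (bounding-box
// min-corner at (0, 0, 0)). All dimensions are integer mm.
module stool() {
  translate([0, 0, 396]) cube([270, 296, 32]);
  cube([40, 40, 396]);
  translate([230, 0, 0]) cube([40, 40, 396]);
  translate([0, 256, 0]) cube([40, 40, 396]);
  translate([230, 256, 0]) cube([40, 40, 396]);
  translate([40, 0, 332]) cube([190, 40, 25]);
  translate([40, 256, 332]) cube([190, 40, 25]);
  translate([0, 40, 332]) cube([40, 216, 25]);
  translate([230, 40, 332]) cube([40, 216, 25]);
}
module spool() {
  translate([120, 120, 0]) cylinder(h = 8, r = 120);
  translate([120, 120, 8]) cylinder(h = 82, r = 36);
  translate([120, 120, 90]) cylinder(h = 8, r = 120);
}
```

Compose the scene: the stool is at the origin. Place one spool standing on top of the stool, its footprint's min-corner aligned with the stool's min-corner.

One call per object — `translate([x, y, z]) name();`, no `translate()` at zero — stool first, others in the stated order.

stool();
translate([0, 0, 428]) spool();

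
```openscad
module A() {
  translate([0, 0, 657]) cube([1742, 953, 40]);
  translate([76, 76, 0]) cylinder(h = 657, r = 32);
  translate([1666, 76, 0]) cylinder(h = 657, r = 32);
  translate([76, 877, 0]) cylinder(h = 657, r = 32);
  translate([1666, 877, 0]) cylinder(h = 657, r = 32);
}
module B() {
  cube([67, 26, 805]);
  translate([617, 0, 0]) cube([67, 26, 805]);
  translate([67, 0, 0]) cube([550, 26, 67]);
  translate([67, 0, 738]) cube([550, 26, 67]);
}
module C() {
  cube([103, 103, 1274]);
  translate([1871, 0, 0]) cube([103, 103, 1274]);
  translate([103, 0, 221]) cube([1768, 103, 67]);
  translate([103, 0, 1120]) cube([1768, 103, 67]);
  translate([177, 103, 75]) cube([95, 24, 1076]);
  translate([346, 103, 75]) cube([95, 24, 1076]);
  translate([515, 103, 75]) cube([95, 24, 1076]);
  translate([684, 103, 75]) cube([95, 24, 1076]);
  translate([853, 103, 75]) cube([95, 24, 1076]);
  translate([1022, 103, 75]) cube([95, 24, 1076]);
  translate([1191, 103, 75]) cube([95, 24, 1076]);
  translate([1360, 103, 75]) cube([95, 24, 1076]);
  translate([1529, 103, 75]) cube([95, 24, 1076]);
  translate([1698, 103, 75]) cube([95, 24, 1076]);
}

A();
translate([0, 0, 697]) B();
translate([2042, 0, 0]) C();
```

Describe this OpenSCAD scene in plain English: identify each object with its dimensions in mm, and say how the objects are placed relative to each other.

A is a rectangular dining table. The top is 1742×953×40 mm with its upper surface at z = 697 mm. It stands on four round legs of 64 mm diameter, each leg's bounding box inset 44 mm from the nearest pair of top edges, running from the floor to the underside of the top.

B is a rectangular picture frame lying in the x–z plane (depth along y). The opening is 550 mm wide (x) by 671 mm tall (z), surrounded by a border 67 mm wide on all four sides. The frame is 26 mm deep and is made of two full-height vertical stiles with two horizontal rails fitted between them.

C is a fence section. Two 103×103 mm posts, 1274 mm tall, stand on the floor with a clear span of 1768 mm between their inner faces. Two horizontal rails of 103×67 mm section span the gap between the posts with their undersides at z = 221 mm and z = 1120 mm, flush with the posts' −y face. 10 pickets, each 95 mm wide, 24 mm thick and 1076 mm tall, are fixed to the +y face of the rails with their bottoms at z = 75 mm, evenly spaced across the span with equal gaps (rounded down to the nearest mm) at the −x end and between each pair — any rounding remainder accumulates at the +x end.

The picture frame is on top of the table. The fence section is on the floor beside the table on its +x side.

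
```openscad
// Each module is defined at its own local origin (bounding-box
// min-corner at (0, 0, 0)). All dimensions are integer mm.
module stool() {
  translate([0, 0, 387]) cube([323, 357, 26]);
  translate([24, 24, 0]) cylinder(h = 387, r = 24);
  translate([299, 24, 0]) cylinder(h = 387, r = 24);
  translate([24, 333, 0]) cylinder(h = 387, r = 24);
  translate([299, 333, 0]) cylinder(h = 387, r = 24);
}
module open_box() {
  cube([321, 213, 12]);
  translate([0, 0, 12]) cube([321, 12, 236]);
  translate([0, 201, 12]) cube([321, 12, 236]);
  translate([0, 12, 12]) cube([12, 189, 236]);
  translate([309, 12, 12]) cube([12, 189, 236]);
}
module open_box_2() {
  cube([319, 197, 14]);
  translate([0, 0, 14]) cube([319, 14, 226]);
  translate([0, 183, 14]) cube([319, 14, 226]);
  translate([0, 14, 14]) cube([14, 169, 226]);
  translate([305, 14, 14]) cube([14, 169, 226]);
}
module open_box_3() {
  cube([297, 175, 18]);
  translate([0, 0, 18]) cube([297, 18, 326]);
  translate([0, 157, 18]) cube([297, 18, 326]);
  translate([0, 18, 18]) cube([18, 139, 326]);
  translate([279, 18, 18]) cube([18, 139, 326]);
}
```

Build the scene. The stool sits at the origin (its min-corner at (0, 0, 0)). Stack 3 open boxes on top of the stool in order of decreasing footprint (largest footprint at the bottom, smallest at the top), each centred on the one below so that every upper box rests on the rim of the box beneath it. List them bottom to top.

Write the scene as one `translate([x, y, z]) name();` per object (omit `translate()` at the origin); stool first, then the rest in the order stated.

stool();
translate([1, 72, 413]) open_box();
translate([2, 80, 661]) open_box_2();
translate([13, 91, 901]) open_box_3();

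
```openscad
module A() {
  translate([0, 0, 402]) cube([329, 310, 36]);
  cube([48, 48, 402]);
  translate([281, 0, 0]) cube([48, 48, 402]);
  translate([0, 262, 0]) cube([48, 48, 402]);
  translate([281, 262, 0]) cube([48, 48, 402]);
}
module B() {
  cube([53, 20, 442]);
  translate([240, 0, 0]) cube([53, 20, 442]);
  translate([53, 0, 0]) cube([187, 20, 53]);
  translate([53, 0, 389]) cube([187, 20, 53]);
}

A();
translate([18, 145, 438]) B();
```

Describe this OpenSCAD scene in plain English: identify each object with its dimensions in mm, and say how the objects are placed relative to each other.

A is a four-legged stool. The seat is 329×310 mm, 36 mm thick, top at z = 438 mm. It stands on four square legs, each 48×48 mm in cross-section, from z = 0 to the seat underside, each flush with a corner of the seat.

B is a rectangular picture frame lying in the x–z plane (depth along y). The opening is 187 mm wide (x) by 336 mm tall (z), surrounded by a border 53 mm wide on all four sides. The frame is 20 mm deep and is made of two full-height vertical stiles with two horizontal rails fitted between them.

The picture frame is on top of the stool, centred.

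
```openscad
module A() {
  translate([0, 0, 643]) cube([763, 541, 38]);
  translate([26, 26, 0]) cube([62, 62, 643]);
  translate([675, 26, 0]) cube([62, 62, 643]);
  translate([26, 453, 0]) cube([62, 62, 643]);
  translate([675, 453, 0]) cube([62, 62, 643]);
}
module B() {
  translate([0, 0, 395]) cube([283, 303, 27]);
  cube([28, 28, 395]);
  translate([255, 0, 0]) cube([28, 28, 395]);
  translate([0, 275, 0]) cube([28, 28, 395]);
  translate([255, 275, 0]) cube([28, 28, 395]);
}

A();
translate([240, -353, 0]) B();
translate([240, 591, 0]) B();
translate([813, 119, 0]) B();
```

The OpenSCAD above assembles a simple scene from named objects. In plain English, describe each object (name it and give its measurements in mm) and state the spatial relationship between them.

A is a table with a 763×541 mm rectangular top, 38 mm thick, top surface at z = 681 mm, supported by four 62×62 mm square legs, each inset 26 mm from the nearest pair of top edges, running from the floor.

B is a simple wooden stool: a rectangular seat 283 mm (x) by 303 mm (y), 27 mm thick, top face at z = 422 mm, on four square legs, each 28×28 mm in cross-section. The legs rest on z = 0, each flush with a corner of the seat.

Three stools sit around the table at the −y, +y, +x sides.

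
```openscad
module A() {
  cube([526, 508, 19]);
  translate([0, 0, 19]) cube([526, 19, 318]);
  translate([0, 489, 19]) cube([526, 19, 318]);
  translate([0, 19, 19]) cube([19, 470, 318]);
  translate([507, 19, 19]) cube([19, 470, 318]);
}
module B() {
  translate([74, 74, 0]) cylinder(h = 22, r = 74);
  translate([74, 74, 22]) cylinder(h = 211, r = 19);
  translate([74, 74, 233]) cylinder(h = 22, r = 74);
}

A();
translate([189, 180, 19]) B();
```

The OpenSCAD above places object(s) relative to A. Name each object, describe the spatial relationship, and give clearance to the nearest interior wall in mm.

Clearances: x = 170, y = 161; minimum 161 mm.

A is an open box. B is a spool. The spool sits inside the open box, centred. The clearance to the nearest interior wall is 161 mm.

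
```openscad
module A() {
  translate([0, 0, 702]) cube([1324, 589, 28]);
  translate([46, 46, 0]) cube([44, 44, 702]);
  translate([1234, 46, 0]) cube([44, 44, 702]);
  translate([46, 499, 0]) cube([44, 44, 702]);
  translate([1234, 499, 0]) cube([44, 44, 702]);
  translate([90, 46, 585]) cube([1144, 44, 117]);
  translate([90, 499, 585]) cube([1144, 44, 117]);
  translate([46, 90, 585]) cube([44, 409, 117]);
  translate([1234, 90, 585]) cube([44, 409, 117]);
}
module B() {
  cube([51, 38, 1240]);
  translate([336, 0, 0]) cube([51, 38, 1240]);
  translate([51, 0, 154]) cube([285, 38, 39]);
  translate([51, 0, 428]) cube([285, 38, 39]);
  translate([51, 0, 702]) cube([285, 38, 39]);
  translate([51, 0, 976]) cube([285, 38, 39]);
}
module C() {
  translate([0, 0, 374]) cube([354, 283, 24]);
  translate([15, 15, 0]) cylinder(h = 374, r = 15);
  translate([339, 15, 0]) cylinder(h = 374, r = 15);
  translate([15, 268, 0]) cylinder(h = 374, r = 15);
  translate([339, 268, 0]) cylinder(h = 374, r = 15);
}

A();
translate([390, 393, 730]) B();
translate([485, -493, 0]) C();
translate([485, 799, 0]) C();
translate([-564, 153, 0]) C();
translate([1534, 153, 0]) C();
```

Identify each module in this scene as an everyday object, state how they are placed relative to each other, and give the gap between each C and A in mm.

Each stool's nearest face is 210 mm from the table's bounding box.

A is a table. B is a ladder. C is a stool. The ladder is on top of the table. Four stools sit around the table at the −y, +y, −x, +x sides. The gap between each stool and the table is 210 mm.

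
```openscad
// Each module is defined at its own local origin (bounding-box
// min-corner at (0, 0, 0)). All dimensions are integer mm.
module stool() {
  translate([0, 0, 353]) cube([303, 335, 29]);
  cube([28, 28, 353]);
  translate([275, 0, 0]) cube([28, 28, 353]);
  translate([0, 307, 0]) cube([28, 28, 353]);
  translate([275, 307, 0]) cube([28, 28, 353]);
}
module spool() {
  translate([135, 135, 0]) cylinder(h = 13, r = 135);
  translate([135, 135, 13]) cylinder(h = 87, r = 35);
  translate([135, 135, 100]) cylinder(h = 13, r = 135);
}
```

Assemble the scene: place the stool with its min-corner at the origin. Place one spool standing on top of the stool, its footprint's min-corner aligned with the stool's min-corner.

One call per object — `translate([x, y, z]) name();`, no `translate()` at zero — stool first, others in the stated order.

stool();
translate([0, 0, 382]) spool();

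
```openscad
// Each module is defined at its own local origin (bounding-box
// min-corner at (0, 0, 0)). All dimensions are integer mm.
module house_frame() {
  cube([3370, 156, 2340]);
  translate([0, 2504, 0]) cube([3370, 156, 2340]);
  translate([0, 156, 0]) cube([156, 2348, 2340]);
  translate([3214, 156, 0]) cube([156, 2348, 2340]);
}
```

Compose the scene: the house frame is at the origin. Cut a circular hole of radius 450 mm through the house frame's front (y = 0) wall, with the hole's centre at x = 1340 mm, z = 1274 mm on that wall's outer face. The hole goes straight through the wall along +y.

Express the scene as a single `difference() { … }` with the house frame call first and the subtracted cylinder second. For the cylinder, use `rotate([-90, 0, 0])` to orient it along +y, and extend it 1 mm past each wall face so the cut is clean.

difference() {
  house_frame();
  translate([1340, -1, 1274]) rotate([-90, 0, 0]) cylinder(h = 158, r = 450);
}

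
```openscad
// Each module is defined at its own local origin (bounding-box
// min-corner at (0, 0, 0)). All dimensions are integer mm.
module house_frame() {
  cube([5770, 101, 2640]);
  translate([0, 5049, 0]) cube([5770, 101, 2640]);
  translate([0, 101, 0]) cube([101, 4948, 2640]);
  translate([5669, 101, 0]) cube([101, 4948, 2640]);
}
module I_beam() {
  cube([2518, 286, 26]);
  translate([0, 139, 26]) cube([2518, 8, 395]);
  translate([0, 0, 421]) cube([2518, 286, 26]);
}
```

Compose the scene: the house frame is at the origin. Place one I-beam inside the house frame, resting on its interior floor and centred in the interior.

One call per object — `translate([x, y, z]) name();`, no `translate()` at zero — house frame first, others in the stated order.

house_frame();
translate([1626, 2432, 0]) I_beam();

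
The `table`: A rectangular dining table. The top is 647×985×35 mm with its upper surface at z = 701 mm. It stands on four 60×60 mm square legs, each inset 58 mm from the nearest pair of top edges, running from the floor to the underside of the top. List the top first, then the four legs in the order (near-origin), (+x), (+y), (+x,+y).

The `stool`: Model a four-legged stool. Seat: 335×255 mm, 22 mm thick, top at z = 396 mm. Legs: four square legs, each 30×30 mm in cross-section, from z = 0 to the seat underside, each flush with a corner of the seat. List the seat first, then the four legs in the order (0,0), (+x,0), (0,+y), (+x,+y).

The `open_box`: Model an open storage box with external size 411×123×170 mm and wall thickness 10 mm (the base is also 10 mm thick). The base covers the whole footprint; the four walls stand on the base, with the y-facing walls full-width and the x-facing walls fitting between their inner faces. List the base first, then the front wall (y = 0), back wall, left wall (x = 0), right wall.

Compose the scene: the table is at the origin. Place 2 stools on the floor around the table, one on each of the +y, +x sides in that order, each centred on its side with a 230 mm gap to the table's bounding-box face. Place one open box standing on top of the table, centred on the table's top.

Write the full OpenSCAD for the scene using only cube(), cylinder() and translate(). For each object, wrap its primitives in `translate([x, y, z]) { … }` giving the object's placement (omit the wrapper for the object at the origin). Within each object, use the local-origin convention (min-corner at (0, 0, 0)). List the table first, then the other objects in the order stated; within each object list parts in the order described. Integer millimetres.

translate([0, 0, 666]) cube([647, 985, 35]);
translate([58, 58, 0]) cube([60, 60, 666]);
translate([529, 58, 0]) cube([60, 60, 666]);
translate([58, 867, 0]) cube([60, 60, 666]);
translate([529, 867, 0]) cube([60, 60, 666]);
translate([156, 1215, 0]) {
  translate([0, 0, 374]) cube([335, 255, 22]);
  cube([30, 30, 374]);
  translate([305, 0, 0]) cube([30, 30, 374]);
  translate([0, 225, 0]) cube([30, 30, 374]);
  translate([305, 225, 0]) cube([30, 30, 374]);
}
translate([877, 365, 0]) {
  translate([0, 0, 374]) cube([335, 255, 22]);
  cube([30, 30, 374]);
  translate([305, 0, 0]) cube([30, 30, 374]);
  translate([0, 225, 0]) cube([30, 30, 374]);
  translate([305, 225, 0]) cube([30, 30, 374]);
}
translate([118, 431, 701]) {
  cube([411, 123, 10]);
  translate([0, 0, 10]) cube([411, 10, 160]);
  translate([0, 113, 10]) cube([411, 10, 160]);
  translate([0, 10, 10]) cube([10, 103, 160]);
  translate([401, 10, 10]) cube([10, 103, 160]);
}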